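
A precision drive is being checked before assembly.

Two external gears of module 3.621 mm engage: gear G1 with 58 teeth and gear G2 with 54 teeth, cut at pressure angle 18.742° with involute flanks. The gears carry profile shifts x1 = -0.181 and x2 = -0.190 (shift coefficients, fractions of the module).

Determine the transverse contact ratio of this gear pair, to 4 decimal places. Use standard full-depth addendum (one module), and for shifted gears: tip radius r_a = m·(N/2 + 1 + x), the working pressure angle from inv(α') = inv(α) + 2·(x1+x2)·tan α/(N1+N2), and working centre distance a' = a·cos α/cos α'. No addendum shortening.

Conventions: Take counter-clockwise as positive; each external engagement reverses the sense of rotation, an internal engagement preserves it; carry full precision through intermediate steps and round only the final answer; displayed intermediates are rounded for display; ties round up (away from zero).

1.9473

topology: single-mesh involute geometry — m = 3.621, 58T/54T pair
base radii: r_b1 = 99.440898, r_b2 = 92.582905
tip radii: r_a1 = 107.974599, r_a2 = 100.700010
inv(α') = inv(18.742°) + 2·(-0.181-0.190)·tan α/(58+54) = 0.00994109  ⇒  α' = 17.54307°
a' = a·cos α / cos α' = 202.7760·cos 18.742°/cos 17.54307° = 201.390335
action lengths: √(r_a1²−r_b1²) = 42.071628, √(r_a2²−r_b2²) = 39.609314
base pitch p_b = π·m·cos α = 10.772510
CR = (42.071628 + 39.609314 − 201.390335·sin 17.54307°)/10.772510 = 1.947304
contact ratio ≈ 1.9473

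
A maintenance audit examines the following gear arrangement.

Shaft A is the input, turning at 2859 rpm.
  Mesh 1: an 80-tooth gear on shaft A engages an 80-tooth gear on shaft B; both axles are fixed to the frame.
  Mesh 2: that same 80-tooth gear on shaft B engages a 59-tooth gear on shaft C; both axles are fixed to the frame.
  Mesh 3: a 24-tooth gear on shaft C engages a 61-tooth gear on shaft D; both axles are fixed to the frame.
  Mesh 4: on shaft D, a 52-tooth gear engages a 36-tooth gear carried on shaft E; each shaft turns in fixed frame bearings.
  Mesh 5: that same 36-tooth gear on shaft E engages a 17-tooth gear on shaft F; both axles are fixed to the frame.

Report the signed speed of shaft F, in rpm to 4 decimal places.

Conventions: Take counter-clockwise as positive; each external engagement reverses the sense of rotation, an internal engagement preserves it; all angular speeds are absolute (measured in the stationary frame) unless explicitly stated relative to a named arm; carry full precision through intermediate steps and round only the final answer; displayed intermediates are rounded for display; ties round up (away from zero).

-4665.3901 rpm

recognized (6 fixed axles, 5 meshes): fixed-axis compound train
mesh 1 [80T→80T]: ω = 2859.0000×80/80 = 2859.0000 rpm, sense flips to −
mesh 2 [80T→59T]: ω = 2859.0000×80/59 = 3876.6102 rpm, sense flips to +
mesh 3 [24T→61T]: ω = 3876.6102×24/61 = 1525.2237 rpm, sense flips to −
mesh 4 [52T→36T]: ω = 1525.2237×52/36 = 2203.1009 rpm, sense flips to +
mesh 5 [36T→17T]: ω = 2203.1009×36/17 = 4665.3901 rpm, sense flips to −
signed output speed = -4665.3901 rpm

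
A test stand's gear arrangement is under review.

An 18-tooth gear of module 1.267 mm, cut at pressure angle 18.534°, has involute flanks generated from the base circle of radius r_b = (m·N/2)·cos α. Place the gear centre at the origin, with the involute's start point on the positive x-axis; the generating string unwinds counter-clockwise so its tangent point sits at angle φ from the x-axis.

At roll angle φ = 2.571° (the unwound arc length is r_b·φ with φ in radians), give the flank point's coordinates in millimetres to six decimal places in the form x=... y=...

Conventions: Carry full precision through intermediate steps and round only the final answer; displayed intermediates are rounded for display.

x=10.822465 y=0.000326

topology: single-mesh involute geometry — m = 1.267, N = 18
pitch radius r_p = m·N/2 = 1.267·18/2 = 11.403000
base radius r_b = r_p·cos α = 11.403000·cos 18.534° = 10.811586
roll angle φ = 2.571° = 0.04487242 rad
x = r_b·(cos φ + φ·sin φ) = 10.822465
y = r_b·(sin φ − φ·cos φ) = 0.000326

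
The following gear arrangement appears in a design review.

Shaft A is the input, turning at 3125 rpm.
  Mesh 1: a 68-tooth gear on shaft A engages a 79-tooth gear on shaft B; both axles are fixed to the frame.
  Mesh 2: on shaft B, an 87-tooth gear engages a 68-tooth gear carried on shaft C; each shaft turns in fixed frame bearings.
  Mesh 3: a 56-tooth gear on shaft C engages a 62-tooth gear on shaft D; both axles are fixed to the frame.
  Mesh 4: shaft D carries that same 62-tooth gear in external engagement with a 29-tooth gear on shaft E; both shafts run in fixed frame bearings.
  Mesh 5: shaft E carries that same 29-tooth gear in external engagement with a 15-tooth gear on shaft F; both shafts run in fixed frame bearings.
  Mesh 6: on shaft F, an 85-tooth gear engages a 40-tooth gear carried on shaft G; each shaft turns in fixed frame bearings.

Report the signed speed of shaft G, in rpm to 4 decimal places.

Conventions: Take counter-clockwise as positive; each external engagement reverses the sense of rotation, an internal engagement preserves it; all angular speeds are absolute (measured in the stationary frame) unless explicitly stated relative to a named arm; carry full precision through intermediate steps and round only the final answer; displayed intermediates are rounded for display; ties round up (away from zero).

recognized (7 fixed axles, 6 meshes): fixed-axis compound train
mesh 1 [68T→79T]: ω = 3125.0000×68/79 = 2689.8734 rpm, sense flips to −
mesh 2 [87T→68T]: ω = 2689.8734×87/68 = 3441.4557 rpm, sense flips to +
mesh 3 [56T→62T]: ω = 3441.4557×56/62 = 3108.4116 rpm, sense flips to −
mesh 4 [62T→29T]: ω = 3108.4116×62/29 = 6645.5696 rpm, sense flips to +
mesh 5 [29T→15T]: ω = 6645.5696×29/15 = 12848.1013 rpm, sense flips to −
mesh 6 [85T→40T]: ω = 12848.1013×85/40 = 27302.2152 rpm, sense flips to +
signed output speed = +27302.2152 rpm

+27302.2152 rpm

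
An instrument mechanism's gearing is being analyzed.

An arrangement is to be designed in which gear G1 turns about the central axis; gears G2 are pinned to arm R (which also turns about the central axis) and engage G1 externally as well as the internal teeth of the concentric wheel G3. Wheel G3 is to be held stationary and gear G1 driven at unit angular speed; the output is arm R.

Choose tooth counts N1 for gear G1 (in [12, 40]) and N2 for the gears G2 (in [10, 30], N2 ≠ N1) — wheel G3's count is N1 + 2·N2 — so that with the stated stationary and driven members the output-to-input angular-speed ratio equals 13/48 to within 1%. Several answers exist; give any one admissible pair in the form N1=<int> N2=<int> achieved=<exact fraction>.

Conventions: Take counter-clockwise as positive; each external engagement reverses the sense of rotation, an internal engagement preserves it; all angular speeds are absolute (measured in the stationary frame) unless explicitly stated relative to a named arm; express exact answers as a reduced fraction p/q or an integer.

class = planetary set [ratio 13/48 wanted; Willis about the carrier]
Willis with ω_ring = 0: ω_arm/ω_sun = N1/(N1+N3); set equal to 13/48  ⇒  N3/N1 = 1/(13/48) − 1 = 35/13
N3 = N1 + 2·N2  ⇒  N2/N1 = (N3/N1 − 1)/2 = (35/13 − 1)/2 = 11/13
smallest multiple with N1 ≥ 12 and N2 ≥ 10: k = 1  ⇒  N1 = 1·13 = 13, N2 = 1·11 = 11 (N1 ≤ 40, N2 ≤ 30, N2 ≠ N1 ✓), N3 = 13 + 2·11 = 35
check: N1/(N1+N3) with N1 = 13, N3 = 35 gives 13/48; |achieved − target| = 0 ≤ 13/4800 ✓

N1=13 N2=11 achieved=13/48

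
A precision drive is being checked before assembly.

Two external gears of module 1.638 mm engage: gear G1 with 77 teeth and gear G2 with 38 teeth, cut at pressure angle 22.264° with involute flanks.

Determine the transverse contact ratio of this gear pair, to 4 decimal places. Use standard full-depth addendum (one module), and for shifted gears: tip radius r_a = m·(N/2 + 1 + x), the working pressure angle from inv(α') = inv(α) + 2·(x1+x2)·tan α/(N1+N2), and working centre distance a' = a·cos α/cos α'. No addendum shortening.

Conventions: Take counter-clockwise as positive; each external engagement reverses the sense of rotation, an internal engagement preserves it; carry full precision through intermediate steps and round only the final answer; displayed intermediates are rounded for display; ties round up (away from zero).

1.6498

class = single-mesh tooth geometry [involute pair 77T × 38T, m = 1.638]
base radii: r_b1 = 58.361524, r_b2 = 28.801791
tip radii: r_a1 = 64.701000, r_a2 = 32.760000
no profile shift: α' = α, a' = a
action lengths: √(r_a1²−r_b1²) = 27.931199, √(r_a2²−r_b2²) = 15.610074
base pitch p_b = π·m·cos α = 4.762289
CR = (27.931199 + 15.610074 − 94.185000·sin 22.26400°)/4.762289 = 1.649827
contact ratio ≈ 1.6498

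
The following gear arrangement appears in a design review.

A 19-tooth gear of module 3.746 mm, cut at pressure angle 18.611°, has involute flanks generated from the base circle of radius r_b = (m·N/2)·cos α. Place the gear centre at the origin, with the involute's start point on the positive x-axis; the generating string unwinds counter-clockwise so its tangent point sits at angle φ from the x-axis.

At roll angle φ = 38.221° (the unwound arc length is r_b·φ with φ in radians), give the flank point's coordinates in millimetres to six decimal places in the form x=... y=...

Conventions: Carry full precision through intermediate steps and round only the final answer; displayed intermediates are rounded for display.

x=40.415671 y=3.191038

single-mesh involute tooth geometry (19T wheel at module 3.746)
pitch radius r_p = m·N/2 = 3.746·19/2 = 35.587000
base radius r_b = r_p·cos α = 35.587000·cos 18.611° = 33.726055
roll angle φ = 38.221° = 0.66708229 rad
x = r_b·(cos φ + φ·sin φ) = 40.415671
y = r_b·(sin φ − φ·cos φ) = 3.191038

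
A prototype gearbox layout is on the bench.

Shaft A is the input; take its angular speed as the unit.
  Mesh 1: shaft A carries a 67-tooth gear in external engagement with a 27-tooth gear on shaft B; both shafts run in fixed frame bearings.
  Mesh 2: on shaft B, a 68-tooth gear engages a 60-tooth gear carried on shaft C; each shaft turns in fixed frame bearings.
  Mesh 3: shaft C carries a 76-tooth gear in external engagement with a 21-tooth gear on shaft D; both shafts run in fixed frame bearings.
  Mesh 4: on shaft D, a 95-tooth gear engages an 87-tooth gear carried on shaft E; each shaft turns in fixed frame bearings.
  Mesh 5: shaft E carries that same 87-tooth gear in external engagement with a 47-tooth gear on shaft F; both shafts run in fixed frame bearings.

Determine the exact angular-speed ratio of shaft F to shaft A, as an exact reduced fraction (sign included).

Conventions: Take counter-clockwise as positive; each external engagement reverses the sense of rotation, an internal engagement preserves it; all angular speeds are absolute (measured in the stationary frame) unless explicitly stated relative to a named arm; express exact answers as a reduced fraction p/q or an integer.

class = fixed-axis compound train [5 meshes; 5 ratios multiply, 5 sense flips]
mesh 1 [67T→27T]: running ratio 67/27, sense −
mesh 2 [68T→60T]: running ratio 1139/405, sense +
mesh 3 [76T→21T]: running ratio 86564/8505, sense −
mesh 4 [95T→87T]: running ratio 1644716/147987, sense +
mesh 5 [87T→47T]: running ratio 1644716/79947, sense −
ω_out/ω_in = -1644716/79947

-1644716/79947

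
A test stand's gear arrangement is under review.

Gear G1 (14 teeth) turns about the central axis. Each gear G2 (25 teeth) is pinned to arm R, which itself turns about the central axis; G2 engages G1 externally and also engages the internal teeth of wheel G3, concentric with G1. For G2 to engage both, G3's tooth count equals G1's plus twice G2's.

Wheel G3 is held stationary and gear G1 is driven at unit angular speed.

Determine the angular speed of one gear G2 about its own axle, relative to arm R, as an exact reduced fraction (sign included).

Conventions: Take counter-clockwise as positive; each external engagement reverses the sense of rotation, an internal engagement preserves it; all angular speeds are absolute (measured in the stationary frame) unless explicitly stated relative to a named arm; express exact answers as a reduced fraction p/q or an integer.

-448/975

topology: planetary set — G1 14T / G2 25T / G3 64T, arm = carrier (Willis)
ring teeth: 14 + 2·25 = 64
14(ω_sun−ω_arm) = −64(ω_ring−ω_arm),  ω_ring = 0, ω_sun = 1
14(1−ω_arm) = −64(0−ω_arm)  ⇒  78·ω_arm = 14  ⇒  ω_arm = 7/39
sun–planet mesh: 14·(1−7/39) = −25·(ω_p−ω_arm)  ⇒  ω_p−ω_arm = -448/975
exact speed ratio = -448/975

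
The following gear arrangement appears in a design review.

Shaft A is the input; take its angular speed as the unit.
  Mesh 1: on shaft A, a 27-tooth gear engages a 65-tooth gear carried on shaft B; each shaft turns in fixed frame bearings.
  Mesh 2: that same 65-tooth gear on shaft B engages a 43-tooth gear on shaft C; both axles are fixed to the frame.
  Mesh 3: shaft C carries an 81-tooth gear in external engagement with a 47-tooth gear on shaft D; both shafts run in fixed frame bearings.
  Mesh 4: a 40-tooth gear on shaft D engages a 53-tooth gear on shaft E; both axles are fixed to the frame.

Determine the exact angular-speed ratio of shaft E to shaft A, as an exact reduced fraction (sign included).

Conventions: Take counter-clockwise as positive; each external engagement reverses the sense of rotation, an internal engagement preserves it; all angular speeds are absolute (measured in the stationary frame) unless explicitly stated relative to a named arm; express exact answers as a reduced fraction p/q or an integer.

87480/107113

class = fixed-axis compound train [4 meshes; 4 ratios multiply, 4 sense flips]
mesh 1 [27T→65T]: running ratio 27/65, sense −
mesh 2 [65T→43T]: running ratio 27/43, sense +
mesh 3 [81T→47T]: running ratio 2187/2021, sense −
mesh 4 [40T→53T]: running ratio 87480/107113, sense +
ω_out/ω_in = 87480/107113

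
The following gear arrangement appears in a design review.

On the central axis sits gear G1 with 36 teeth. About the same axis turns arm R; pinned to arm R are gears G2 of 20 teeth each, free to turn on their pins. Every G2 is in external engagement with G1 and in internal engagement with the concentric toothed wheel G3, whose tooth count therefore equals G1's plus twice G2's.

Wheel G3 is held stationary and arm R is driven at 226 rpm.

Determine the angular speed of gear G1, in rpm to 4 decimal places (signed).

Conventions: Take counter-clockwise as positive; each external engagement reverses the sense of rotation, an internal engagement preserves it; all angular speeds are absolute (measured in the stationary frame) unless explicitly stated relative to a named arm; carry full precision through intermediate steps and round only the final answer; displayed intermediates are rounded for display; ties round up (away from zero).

planetary set (36T centre, 20T on arm, 76T internal) — Willis relation
normalise by the input: solve with ω_arm = 1, then scale by 226 rpm
ring teeth: 36 + 2·20 = 76
36(ω_sun−ω_arm) = −76(ω_ring−ω_arm),  ω_ring = 0, ω_arm = 1
ω_sun = 1 − (76/36)(0−1) = 28/9
scale: ω_sun = 28/9 × 226 rpm = +703.1111 rpm

+703.1111 rpm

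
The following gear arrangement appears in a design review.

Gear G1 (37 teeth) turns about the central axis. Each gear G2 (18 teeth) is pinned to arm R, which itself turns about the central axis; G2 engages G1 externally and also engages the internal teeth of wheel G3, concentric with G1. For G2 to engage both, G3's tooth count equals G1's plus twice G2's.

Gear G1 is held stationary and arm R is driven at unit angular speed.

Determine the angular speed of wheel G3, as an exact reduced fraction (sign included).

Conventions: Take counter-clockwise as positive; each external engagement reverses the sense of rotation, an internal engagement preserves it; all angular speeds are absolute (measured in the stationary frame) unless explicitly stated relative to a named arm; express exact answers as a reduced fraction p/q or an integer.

class = planetary set [G3 = 37+2·18 = 73; Willis about the carrier]
ring teeth: 37 + 2·18 = 73
37(ω_sun−ω_arm) = −73(ω_ring−ω_arm),  ω_sun = 0, ω_arm = 1
ω_ring = 1 − (37/73)(0−1) = 110/73
exact speed ratio = 110/73

110/73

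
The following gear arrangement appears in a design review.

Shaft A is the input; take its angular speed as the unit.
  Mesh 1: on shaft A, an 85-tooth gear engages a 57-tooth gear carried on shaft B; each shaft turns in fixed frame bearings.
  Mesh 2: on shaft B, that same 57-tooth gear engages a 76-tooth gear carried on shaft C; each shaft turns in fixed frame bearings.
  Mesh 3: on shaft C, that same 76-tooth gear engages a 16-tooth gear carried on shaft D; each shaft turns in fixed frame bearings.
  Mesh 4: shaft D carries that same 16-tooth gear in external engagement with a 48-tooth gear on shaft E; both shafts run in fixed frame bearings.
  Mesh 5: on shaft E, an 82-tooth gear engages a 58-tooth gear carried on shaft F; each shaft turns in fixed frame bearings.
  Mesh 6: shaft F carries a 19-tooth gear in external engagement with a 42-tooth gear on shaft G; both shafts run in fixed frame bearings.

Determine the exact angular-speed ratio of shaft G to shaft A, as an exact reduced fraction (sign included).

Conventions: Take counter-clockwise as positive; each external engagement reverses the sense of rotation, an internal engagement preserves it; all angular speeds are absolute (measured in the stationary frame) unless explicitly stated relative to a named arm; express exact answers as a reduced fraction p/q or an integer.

66215/58464

class = fixed-axis compound train [6 meshes; 6 ratios multiply, 6 sense flips]
mesh 1 [85T→57T]: running ratio 85/57, sense −
mesh 2 [57T→76T]: running ratio 85/76, sense +
mesh 3 [76T→16T]: running ratio 85/16, sense −
mesh 4 [16T→48T]: running ratio 85/48, sense +
mesh 5 [82T→58T]: running ratio 3485/1392, sense −
mesh 6 [19T→42T]: running ratio 66215/58464, sense +
ω_out/ω_in = 66215/58464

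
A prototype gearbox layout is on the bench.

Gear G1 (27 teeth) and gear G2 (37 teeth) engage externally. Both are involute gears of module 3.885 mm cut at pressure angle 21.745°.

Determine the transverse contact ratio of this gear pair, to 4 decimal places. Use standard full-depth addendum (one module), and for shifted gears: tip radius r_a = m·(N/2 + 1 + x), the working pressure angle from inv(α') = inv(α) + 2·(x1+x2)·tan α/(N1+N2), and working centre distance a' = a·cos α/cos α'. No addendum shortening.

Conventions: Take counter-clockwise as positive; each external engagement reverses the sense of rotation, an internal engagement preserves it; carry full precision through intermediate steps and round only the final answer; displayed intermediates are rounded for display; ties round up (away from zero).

topology: single-mesh involute geometry — m = 3.885, 27T/37T pair
base radii: r_b1 = 48.715435, r_b2 = 66.758188
tip radii: r_a1 = 56.332500, r_a2 = 75.757500
no profile shift: α' = α, a' = a
action lengths: √(r_a1²−r_b1²) = 28.287046, √(r_a2²−r_b2²) = 35.812611
base pitch p_b = π·m·cos α = 11.336596
CR = (28.287046 + 35.812611 − 124.320000·sin 21.74500°)/11.336596 = 1.591486
contact ratio ≈ 1.5915

1.5915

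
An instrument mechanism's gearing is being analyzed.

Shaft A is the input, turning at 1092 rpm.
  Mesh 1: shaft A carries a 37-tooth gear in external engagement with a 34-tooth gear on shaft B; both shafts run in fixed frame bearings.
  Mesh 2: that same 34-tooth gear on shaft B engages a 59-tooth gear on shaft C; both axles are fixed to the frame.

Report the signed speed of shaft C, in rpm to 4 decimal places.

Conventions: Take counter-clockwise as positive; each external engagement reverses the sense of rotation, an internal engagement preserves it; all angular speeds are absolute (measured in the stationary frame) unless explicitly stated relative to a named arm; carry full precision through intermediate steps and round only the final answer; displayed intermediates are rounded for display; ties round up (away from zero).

topology: fixed-axis compound train — 2 meshes, A→C
mesh 1 [37T→34T]: ω = 1092.0000×37/34 = 1188.3529 rpm, sense flips to −
mesh 2 [34T→59T]: ω = 1188.3529×34/59 = 684.8136 rpm, sense flips to +
signed output speed = +684.8136 rpm

+684.8136 rpm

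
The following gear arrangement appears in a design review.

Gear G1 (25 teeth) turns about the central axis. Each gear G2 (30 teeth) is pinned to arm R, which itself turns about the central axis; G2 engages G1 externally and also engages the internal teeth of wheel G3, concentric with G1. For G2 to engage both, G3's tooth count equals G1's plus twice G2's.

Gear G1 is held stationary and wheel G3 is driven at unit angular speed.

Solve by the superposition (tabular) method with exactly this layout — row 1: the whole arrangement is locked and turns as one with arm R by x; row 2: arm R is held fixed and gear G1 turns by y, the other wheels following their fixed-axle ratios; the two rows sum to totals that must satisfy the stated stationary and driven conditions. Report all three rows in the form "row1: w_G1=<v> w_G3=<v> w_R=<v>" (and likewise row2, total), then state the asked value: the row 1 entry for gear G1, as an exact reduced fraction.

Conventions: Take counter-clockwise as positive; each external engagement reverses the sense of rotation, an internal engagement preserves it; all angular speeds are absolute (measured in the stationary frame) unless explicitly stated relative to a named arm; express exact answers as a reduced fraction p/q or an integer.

row1: w_G1=17/22 w_G3=17/22 w_R=17/22
row2: w_G1=-17/22 w_G3=5/22 w_R=0
total: w_G1=0 w_G3=1 w_R=17/22
asked value: 17/22

class = planetary set [G3 = 25+2·30 = 85; Willis about the carrier]
row 1 — lock + rotate with arm: ω_sun = ω_ring = ω_arm = x
row 2 — arm fixed, fixed-axis ratios: sun y, ring −(25/85)·y, arm 0
boundary: total ω_sun = x + y = 0 and total ω_ring = x − (25/85)·y = 1  ⇒  y = -17/22, x = 17/22
row 2 ring = −(25/85)·(-17/22) = 5/22
totals (row 1 + row 2): sun 17/22 + (-17/22) = 0, ring 17/22 + 5/22 = 1, arm 17/22 + 0 = 17/22
asked cell (row1, sun) = 17/22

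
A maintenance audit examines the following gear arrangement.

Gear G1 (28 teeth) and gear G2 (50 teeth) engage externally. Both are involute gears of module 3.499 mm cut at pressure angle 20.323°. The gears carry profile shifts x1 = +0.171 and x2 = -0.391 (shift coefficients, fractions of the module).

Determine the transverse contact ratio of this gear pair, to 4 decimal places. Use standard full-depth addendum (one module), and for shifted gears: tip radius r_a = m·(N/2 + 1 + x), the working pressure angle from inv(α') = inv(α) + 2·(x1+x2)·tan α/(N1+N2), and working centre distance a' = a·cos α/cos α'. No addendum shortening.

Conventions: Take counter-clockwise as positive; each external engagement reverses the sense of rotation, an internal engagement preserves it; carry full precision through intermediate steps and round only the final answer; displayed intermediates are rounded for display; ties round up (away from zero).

1.7057

recognized (one external pair, fixed centres): single-mesh tooth geometry, m = 3.499, N1 = 28, N2 = 50
base radii: r_b1 = 45.936601, r_b2 = 82.029645
tip radii: r_a1 = 53.083329, r_a2 = 89.605891
inv(α') = inv(20.323°) + 2·(+0.171-0.391)·tan α/(28+50) = 0.01357514  ⇒  α' = 19.40620°
a' = a·cos α / cos α' = 136.4610·cos 20.323°/cos 19.40620° = 135.674352
action lengths: √(r_a1²−r_b1²) = 26.602039, √(r_a2²−r_b2²) = 36.060407
base pitch p_b = π·m·cos α = 10.308149
CR = (26.602039 + 36.060407 − 135.674352·sin 19.40620°)/10.308149 = 1.705724
contact ratio ≈ 1.7057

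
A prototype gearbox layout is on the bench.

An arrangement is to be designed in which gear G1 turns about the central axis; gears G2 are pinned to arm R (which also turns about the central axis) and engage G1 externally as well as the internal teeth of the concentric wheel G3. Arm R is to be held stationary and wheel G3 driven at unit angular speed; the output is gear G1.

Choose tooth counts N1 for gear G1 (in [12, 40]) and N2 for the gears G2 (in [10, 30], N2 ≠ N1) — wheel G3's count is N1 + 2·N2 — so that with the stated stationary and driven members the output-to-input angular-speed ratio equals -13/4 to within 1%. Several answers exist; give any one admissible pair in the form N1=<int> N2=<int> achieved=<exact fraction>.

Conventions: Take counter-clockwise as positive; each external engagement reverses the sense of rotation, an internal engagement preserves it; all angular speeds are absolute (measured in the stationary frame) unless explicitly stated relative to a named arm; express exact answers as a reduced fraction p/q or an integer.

class = planetary set [ratio -13/4 wanted; Willis about the carrier]
Willis with ω_arm = 0: ω_sun/ω_ring = −N3/N1; set equal to -13/4  ⇒  N3/N1 = −(-13/4) = 13/4
N3 = N1 + 2·N2  ⇒  N2/N1 = (N3/N1 − 1)/2 = (13/4 − 1)/2 = 9/8
smallest multiple with N1 ≥ 12 and N2 ≥ 10: k = 2  ⇒  N1 = 2·8 = 16, N2 = 2·9 = 18 (N1 ≤ 40, N2 ≤ 30, N2 ≠ N1 ✓), N3 = 16 + 2·18 = 52
check: −N3/N1 with N1 = 16, N3 = 52 gives -13/4; |achieved − target| = 0 ≤ 13/400 ✓

N1=16 N2=18 achieved=-13/4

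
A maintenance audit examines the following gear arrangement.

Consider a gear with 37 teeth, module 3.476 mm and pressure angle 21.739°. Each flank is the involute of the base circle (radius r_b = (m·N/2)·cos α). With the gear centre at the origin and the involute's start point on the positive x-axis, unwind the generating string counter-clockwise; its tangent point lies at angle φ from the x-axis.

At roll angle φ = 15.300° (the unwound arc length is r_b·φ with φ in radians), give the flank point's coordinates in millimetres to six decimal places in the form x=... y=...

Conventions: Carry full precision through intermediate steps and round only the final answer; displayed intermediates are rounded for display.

topology: single-mesh involute geometry — m = 3.476, N = 37
pitch radius r_p = m·N/2 = 3.476·37/2 = 64.306000
base radius r_b = r_p·cos α = 64.306000·cos 21.739° = 59.732601
roll angle φ = 15.300° = 0.26703538 rad
x = r_b·(cos φ + φ·sin φ) = 61.824488
y = r_b·(sin φ − φ·cos φ) = 0.376441

x=61.824488 y=0.376441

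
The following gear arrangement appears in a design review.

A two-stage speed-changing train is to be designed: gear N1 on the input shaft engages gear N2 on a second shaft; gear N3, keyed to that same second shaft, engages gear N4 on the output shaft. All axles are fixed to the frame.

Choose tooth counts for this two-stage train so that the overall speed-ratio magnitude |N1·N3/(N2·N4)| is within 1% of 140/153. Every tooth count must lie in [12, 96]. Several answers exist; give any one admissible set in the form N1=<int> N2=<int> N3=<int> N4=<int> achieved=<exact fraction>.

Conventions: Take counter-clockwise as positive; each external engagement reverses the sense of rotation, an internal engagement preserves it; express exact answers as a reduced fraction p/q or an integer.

N1=14 N2=17 N3=20 N4=18 achieved=140/153

topology: fixed-axis compound train — 2 stages, target 140/153
target = 140/153 in lowest terms: an exact hit needs N1·N3 = k·140 and N2·N4 = k·153 for one integer k, every count in [12, 96]; additionally prefer no 1:1 stage (N1 ≠ N2, N3 ≠ N4)
k = 1: no 1:1-free in-range split of k·140 and k·153 into factor pairs; take k = 2
k = 2: N1·N3 = 280 = 14·20, N2·N4 = 306 = 17·18
achieved = 14·20/(17·18) = 140/153; |achieved − target| = 0 ≤ 7/765 ✓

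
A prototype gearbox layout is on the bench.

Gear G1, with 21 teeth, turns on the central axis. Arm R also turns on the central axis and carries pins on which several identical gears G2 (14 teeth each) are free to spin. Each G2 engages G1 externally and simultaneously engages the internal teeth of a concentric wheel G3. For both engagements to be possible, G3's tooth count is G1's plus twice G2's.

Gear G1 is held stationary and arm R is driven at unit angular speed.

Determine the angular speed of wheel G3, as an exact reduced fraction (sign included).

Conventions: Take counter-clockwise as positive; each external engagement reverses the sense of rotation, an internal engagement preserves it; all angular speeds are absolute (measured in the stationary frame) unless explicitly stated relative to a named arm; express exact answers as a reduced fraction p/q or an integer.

topology: planetary set — G1 21T / G2 14T / G3 49T, arm = carrier (Willis)
ring teeth: 21 + 2·14 = 49
21(ω_sun−ω_arm) = −49(ω_ring−ω_arm),  ω_sun = 0, ω_arm = 1
ω_ring = 1 − (21/49)(0−1) = 10/7
exact speed ratio = 10/7

10/7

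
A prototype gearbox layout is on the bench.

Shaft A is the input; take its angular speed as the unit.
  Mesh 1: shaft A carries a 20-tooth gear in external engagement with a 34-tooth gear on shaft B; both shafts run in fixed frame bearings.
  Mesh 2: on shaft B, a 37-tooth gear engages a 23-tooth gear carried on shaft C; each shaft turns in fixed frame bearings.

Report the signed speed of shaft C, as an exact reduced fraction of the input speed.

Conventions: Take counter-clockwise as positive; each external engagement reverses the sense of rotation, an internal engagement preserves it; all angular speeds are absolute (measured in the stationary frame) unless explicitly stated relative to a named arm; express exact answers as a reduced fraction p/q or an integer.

2-mesh fixed-axis compound train (all bearings frame-fixed)
mesh 1 [20T→34T]: |ω|/ω_in = 1×20/34 = 10/17, sense flips to −
mesh 2 [37T→23T]: |ω|/ω_in = (10/17)×37/23 = 370/391, sense flips to +
signed output speed (× input speed) = 370/391

370/391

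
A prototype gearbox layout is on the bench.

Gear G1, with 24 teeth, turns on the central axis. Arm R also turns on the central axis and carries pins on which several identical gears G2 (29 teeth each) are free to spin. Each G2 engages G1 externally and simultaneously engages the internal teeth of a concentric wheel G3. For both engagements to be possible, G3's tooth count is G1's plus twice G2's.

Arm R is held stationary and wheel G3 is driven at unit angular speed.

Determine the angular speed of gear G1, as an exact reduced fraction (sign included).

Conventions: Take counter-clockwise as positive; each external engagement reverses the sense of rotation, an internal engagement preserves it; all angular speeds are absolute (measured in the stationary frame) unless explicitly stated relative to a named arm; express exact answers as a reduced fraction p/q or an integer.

topology: planetary set — G1 24T / G2 29T / G3 82T, arm = carrier (Willis)
ring teeth: 24 + 2·29 = 82
24(ω_sun−ω_arm) = −82(ω_ring−ω_arm),  ω_arm = 0, ω_ring = 1
ω_sun = 0 − (82/24)(1−0) = -41/12
exact speed ratio = -41/12

-41/12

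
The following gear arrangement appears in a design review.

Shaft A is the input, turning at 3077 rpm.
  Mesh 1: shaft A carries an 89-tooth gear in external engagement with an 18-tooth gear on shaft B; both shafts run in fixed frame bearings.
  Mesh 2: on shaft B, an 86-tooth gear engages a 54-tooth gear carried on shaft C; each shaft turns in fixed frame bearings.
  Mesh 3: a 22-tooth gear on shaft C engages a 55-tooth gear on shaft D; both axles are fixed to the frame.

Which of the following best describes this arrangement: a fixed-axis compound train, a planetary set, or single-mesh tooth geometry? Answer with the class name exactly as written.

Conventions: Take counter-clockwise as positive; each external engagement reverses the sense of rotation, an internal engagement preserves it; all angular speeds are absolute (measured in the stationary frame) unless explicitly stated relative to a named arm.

fixed-axis compound train

class = fixed-axis compound train [3 meshes; 3 ratios multiply, 3 sense flips]
classification: fixed-axis compound train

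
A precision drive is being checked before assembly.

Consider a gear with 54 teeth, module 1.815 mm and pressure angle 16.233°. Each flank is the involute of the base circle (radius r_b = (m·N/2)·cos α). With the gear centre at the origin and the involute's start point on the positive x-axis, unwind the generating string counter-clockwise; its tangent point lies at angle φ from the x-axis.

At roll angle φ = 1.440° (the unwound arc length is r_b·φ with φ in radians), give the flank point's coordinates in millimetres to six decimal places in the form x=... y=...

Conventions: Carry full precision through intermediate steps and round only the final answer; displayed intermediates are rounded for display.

topology: single-mesh involute geometry — m = 1.815, N = 54
pitch radius r_p = m·N/2 = 1.815·54/2 = 49.005000
base radius r_b = r_p·cos α = 49.005000·cos 16.233° = 47.051310
roll angle φ = 1.440° = 0.02513274 rad
x = r_b·(cos φ + φ·sin φ) = 47.066168
y = r_b·(sin φ − φ·cos φ) = 0.000249

x=47.066168 y=0.000249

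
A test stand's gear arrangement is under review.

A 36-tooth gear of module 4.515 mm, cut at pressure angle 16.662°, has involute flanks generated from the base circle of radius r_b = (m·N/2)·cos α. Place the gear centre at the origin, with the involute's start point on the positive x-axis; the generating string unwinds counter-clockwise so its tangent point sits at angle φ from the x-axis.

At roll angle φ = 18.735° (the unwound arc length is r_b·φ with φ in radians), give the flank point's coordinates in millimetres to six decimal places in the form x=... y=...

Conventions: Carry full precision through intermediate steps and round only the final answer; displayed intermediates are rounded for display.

x=81.909409 y=0.897683

recognized (one wheel, involute flank): single-mesh tooth geometry, m = 4.515, N = 36
pitch radius r_p = m·N/2 = 4.515·36/2 = 81.270000
base radius r_b = r_p·cos α = 81.270000·cos 16.662° = 77.857706
roll angle φ = 18.735° = 0.32698744 rad
x = r_b·(cos φ + φ·sin φ) = 81.909409
y = r_b·(sin φ − φ·cos φ) = 0.897683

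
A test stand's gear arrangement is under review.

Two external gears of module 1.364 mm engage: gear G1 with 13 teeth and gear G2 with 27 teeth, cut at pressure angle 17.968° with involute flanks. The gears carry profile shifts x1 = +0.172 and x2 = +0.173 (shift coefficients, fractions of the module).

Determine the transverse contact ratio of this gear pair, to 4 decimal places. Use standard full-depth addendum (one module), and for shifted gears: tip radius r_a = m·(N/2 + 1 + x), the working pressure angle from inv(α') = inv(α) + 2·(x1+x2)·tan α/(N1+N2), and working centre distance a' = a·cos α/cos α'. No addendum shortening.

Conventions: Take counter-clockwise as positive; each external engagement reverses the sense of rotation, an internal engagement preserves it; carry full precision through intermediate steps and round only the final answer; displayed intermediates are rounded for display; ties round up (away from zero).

class = single-mesh tooth geometry [involute pair 13T × 27T, m = 1.364]
base radii: r_b1 = 8.433596, r_b2 = 17.515930
tip radii: r_a1 = 10.464608, r_a2 = 20.013972
inv(α') = inv(17.968°) + 2·(+0.172+0.173)·tan α/(13+27) = 0.01629580  ⇒  α' = 20.58309°
a' = a·cos α / cos α' = 27.2800·cos 17.968°/cos 20.58309° = 27.719015
action lengths: √(r_a1²−r_b1²) = 6.195360, √(r_a2²−r_b2²) = 9.682524
base pitch p_b = π·m·cos α = 4.076142
CR = (6.195360 + 9.682524 − 27.719015·sin 20.58309°)/4.076142 = 1.504570
contact ratio ≈ 1.5046

1.5046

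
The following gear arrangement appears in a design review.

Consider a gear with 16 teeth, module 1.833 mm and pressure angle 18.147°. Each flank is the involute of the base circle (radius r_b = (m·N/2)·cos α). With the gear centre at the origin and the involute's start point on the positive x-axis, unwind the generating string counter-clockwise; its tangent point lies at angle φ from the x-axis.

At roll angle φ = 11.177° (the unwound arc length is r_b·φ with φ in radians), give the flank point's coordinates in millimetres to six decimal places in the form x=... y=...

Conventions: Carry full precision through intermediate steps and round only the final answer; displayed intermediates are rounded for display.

topology: single-mesh involute geometry — m = 1.833, N = 16
pitch radius r_p = m·N/2 = 1.833·16/2 = 14.664000
base radius r_b = r_p·cos α = 14.664000·cos 18.147° = 13.934621
roll angle φ = 11.177° = 0.19507545 rad
x = r_b·(cos φ + φ·sin φ) = 14.197241
y = r_b·(sin φ − φ·cos φ) = 0.034350

x=14.197241 y=0.034350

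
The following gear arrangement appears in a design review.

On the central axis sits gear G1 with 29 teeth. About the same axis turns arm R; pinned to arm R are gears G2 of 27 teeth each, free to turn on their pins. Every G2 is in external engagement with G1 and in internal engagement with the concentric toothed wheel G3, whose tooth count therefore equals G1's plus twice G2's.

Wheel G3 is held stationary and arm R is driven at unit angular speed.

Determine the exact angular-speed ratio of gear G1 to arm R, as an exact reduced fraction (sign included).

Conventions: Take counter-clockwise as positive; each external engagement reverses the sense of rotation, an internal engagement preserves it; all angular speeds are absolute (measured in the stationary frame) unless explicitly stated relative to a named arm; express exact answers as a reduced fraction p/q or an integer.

112/29

recognized (axles ride arm R): planetary set, 29/27/83 teeth
ring teeth: 29 + 2·27 = 83
29(ω_sun−ω_arm) = −83(ω_ring−ω_arm),  ω_ring = 0, ω_arm = 1
ω_sun = 1 − (83/29)(0−1) = 112/29
ω_out/ω_in = 112/29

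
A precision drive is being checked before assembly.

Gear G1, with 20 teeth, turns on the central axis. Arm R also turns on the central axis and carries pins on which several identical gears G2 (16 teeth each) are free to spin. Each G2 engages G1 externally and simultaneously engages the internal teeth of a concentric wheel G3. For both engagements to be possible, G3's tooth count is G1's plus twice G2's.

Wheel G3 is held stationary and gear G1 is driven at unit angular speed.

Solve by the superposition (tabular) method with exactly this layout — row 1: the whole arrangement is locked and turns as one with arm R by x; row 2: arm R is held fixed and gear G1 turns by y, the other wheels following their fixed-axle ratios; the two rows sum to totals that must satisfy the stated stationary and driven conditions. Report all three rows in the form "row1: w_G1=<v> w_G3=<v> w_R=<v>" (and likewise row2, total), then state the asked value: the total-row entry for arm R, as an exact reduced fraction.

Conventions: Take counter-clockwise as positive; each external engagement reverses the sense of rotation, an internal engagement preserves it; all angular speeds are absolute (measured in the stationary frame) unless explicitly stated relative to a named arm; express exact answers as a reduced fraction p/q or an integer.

planetary set (20T centre, 16T on arm, 52T internal) — Willis relation
row 1 — lock + rotate with arm: ω_sun = ω_ring = ω_arm = x
superposition row 2 [arm held]: sun y, ring −(20/52)·y, arm 0
boundary: total ω_ring = x − (20/52)·y = 0 and total ω_sun = x + y = 1  ⇒  y = 13/18, x = 5/18
row 2 ring = −(20/52)·13/18 = -5/18
totals (row 1 + row 2): sun 5/18 + 13/18 = 1, ring 5/18 + (-5/18) = 0, arm 5/18 + 0 = 5/18
asked cell (total, arm) = 5/18

row1: w_G1=5/18 w_G3=5/18 w_R=5/18
row2: w_G1=13/18 w_G3=-5/18 w_R=0
total: w_G1=1 w_G3=0 w_R=5/18
asked value: 5/18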